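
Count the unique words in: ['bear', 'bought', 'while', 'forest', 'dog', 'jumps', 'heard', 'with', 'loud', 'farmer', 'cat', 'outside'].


Listing all tokens and tracking unique types:
  Token 1: 'bear' -> NEW (unique so far: 1)
  Token 2: 'bought' -> NEW (unique so far: 2)
  Token 3: 'while' -> NEW (unique so far: 3)
  Token 4: 'forest' -> NEW (unique so far: 4)
  Token 5: 'dog' -> NEW (unique so far: 5)
  Token 6: 'jumps' -> NEW (unique so far: 6)
  Token 7: 'heard' -> NEW (unique so far: 7)
  Token 8: 'with' -> NEW (unique so far: 8)
  Token 9: 'loud' -> NEW (unique so far: 9)
  Token 10: 'farmer' -> NEW (unique so far: 10)
  Token 11: 'cat' -> NEW (unique so far: 11)
  Token 12: 'outside' -> NEW (unique so far: 12)
Unique types: ('bear', 'bought', 'cat', 'dog', 'farmer', 'forest', 'heard', 'jumps', 'loud', 'outside', 'while', 'with')
Vocabulary size: 12

12


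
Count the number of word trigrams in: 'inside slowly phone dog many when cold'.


Word trigrams from [7] words:
  Trigram 1: (inside slowly phone)
  Trigram 2: (slowly phone dog)
  Trigram 3: (phone dog many)
  Trigram 4: (dog many when)
  Trigram 5: (many when cold)
Total word trigrams: 7 - 2 = 5

5


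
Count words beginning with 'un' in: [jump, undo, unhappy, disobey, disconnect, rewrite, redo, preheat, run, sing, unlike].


Checking each word for prefix 'un':
  'jump' -> no (count: 0)
  'undo' -> YES, starts with 'un' (count: 1)
  'unhappy' -> YES, starts with 'un' (count: 2)
  'disobey' -> no (count: 2)
  'disconnect' -> no (count: 2)
  'rewrite' -> no (count: 2)
  'redo' -> no (count: 2)
  'preheat' -> no (count: 2)
  'run' -> no (count: 2)
  'sing' -> no (count: 2)
  'unlike' -> YES, starts with 'un' (count: 3)
Total with prefix 'un': 3

3


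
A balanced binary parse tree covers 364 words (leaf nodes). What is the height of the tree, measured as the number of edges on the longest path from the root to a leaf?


In a balanced binary tree with n leaves the deepest leaf is ceil(log2(n)) edges below the root.
log2(364) = 8.5078
ceil(8.5078) = 9
height (edges) = 9

9


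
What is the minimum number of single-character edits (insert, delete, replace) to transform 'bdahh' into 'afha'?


Building DP table for s1='bdahh' (len 5) and s2='afha' (len 4):
       a  f  h  a
    0  1  2  3  4
  b 1  1  2  3  4
  d 2  2  2  3  4
  a 3  2  3  3  3
  h 4  3  3  3  4
  h 5  4  4  3  4
Edit distance = dp[5][4] = 4

4


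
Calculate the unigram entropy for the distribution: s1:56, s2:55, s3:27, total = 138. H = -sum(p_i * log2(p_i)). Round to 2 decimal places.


Computing entropy H = -sum(p_i * log2(p_i)):
  s1: p = 56/138 = 0.4058, -p*log2(p) = 0.5280
  s2: p = 55/138 = 0.3986, -p*log2(p) = 0.5289
  s3: p = 27/138 = 0.1957, -p*log2(p) = 0.4605
H = sum of terms = 1.5174
Rounded to 2 decimals: 1.52

1.52


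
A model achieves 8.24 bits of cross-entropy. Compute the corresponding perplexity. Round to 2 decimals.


Perplexity formula: PP = 2^H
H = 8.24
PP = 2^8.24
Decompose: 2^8.24 = 2^8 * 2^0.24
2^8 = 256, 2^0.24 ~ 1.1809927
PP ~ 256 * 1.1809927 = 302.3341312
Rounded to 2 decimals: 302.33

302.33


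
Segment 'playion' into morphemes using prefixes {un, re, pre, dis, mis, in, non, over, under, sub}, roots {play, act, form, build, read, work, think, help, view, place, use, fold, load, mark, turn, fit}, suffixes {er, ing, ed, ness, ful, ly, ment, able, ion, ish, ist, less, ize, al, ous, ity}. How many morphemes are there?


Segmenting 'playion' against the inventory:
  'play' -> root (morpheme 1)
  'ion' -> suffix (morpheme 2)
Total morphemes: 2

2


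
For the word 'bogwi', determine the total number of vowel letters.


Scanning each character of 'bogwi':
  Position 1: 'b' -> consonant (running count: 0)
  Position 2: 'o' -> vowel (running count: 1)
  Position 3: 'g' -> consonant (running count: 1)
  Position 4: 'w' -> consonant (running count: 1)
  Position 5: 'i' -> vowel (running count: 2)
Total vowels: 2

2


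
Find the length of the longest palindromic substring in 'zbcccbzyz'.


Scanning 'zbcccbzyz' for palindromic substrings.
Substring at positions 0-6: 'zbcccbz'.
Check: reverse('zbcccbz') = 'zbcccbz' -> palindrome confirmed.
Neighbouring characters ('-' / 'y') break symmetry, so it cannot extend further.
No longer palindromic substring exists; longest length = 7

7


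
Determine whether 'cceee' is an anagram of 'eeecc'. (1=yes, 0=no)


Sort characters of 'cceee': 'cceee'
Sort characters of 'eeecc': 'cceee'
Sorted forms match -> they ARE anagrams
Result: 1

1


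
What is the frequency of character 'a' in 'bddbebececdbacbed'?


Scanning 'bddbebececdbacbed' for 'a':
  Position 12: 'a' -> MATCH (count: 1)
Total occurrences of 'a': 1

1


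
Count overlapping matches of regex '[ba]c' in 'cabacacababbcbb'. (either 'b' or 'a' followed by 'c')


Pattern: [ba]c means either 'b' or 'a' followed by 'c'.
Scanning 'cabacacababbcbb' position-by-position:
  Pos 0: window 'ca' -> no
  Pos 1: window 'ab' -> no
  Pos 2: window 'ba' -> no
  Pos 3: window 'ac' -> MATCH
  Pos 4: window 'ca' -> no
  Pos 5: window 'ac' -> MATCH
  Pos 6: window 'ca' -> no
  Pos 7: window 'ab' -> no
  Pos 8: window 'ba' -> no
  Pos 9: window 'ab' -> no
  Pos 10: window 'bb' -> no
  Pos 11: window 'bc' -> MATCH
  Pos 12: window 'cb' -> no
  Pos 13: window 'bb' -> no
  Pos 14: window 'b' -> no
Total matches: 3

3


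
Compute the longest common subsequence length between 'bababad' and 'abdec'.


DP table for LCS of 'bababad' and 'abdec':
       a  b  d  e  c
    0  0  0  0  0  0
  b 0  0  1  1  1  1
  a 0  1  1  1  1  1
  b 0  1  2  2  2  2
  a 0  1  2  2  2  2
  b 0  1  2  2  2  2
  a 0  1  2  2  2  2
  d 0  1  2  3  3  3
LCS: 'abd'
LCS length = 3

3


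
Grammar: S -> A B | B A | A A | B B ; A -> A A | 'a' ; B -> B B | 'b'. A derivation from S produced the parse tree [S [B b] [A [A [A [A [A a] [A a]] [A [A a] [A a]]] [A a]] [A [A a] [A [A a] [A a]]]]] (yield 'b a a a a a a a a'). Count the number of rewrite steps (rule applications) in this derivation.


Every bracketed nonterminal node [X ...] in the tree is produced by exactly one rule application.
Reading the tree off as a leftmost derivation:
  Step 1: S  =>  B A   (applied S -> B A)
  Step 2: B A  =>  b A   (applied B -> b)
  Step 3: b A  =>  b A A   (applied A -> A A)
  Step 4: b A A  =>  b A A A   (applied A -> A A)
  Step 5: b A A A  =>  b A A A A   (applied A -> A A)
  Step 6: b A A A A  =>  b A A A A A   (applied A -> A A)
  Step 7: b A A A A A  =>  b a A A A A   (applied A -> a)
  Step 8: b a A A A A  =>  b a a A A A   (applied A -> a)
  Step 9: b a a A A A  =>  b a a A A A A   (applied A -> A A)
  Step 10: b a a A A A A  =>  b a a a A A A   (applied A -> a)
  Step 11: b a a a A A A  =>  b a a a a A A   (applied A -> a)
  Step 12: b a a a a A A  =>  b a a a a a A   (applied A -> a)
  Step 13: b a a a a a A  =>  b a a a a a A A   (applied A -> A A)
  Step 14: b a a a a a A A  =>  b a a a a a a A   (applied A -> a)
  Step 15: b a a a a a a A  =>  b a a a a a a A A   (applied A -> A A)
  Step 16: b a a a a a a A A  =>  b a a a a a a a A   (applied A -> a)
  Step 17: b a a a a a a a A  =>  b a a a a a a a a   (applied A -> a)
Final yield: b a a a a a a a a
Total rewrite steps: 17

17


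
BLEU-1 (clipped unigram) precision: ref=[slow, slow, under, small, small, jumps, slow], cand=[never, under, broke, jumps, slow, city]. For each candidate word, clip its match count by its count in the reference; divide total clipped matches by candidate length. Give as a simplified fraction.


Reference word counts: {'jumps': 1, 'slow': 3, 'small': 2, 'under': 1}
Checking each candidate word (with clipping):
  'never' -> not in reference -> no match (matches: 0)
  'under' -> in reference (ref count 1, used 1/1) -> match (matches: 1)
  'broke' -> not in reference -> no match (matches: 1)
  'jumps' -> in reference (ref count 1, used 1/1) -> match (matches: 2)
  'slow' -> in reference (ref count 3, used 1/3) -> match (matches: 3)
  'city' -> not in reference -> no match (matches: 3)
Clipped matches: 3, Candidate length: 6
Precision = 3/6 = 1/2

1/2


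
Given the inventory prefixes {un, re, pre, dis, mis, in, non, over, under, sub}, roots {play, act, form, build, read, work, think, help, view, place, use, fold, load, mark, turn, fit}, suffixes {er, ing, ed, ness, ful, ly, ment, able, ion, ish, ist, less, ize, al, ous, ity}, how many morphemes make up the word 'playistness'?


Segmenting 'playistness' against the inventory:
  'play' -> root (morpheme 1)
  'ist' -> suffix (morpheme 2)
  'ness' -> suffix (morpheme 3)
Total morphemes: 3

3


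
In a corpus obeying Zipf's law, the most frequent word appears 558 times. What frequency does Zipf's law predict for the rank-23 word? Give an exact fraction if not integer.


Zipf's law: freq(rank) = f1 / rank
f1 = 558, rank = 23
freq = 558 / 23
GCD(558, 23) = 1
Simplified: 558/23

558/23


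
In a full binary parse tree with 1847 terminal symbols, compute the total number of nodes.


Leaf nodes (terminals): 1847
Internal nodes = n - 1 = 1847 - 1 = 1846
Total = leaves + internal = 1847 + 1846 = 3693

3693


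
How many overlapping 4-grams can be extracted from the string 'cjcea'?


String 'cjcea' has length L = 5.
Number of overlapping n-grams = L - n + 1
Substituting: 5 - 4 + 1 = 2

2


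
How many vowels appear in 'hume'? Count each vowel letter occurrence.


Scanning each character of 'hume':
  Position 1: 'h' -> consonant (running count: 0)
  Position 2: 'u' -> vowel (running count: 1)
  Position 3: 'm' -> consonant (running count: 1)
  Position 4: 'e' -> vowel (running count: 2)
Total vowels: 2

2


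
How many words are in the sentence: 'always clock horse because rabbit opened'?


Counting words by splitting on spaces:
  Word 1: 'always'
  Word 2: 'clock'
  Word 3: 'horse'
  Word 4: 'because'
  Word 5: 'rabbit'
  Word 6: 'opened'
Total words: 6

6


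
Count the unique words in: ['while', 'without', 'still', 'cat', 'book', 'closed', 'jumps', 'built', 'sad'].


Listing all tokens and tracking unique types:
  Token 1: 'while' -> NEW (unique so far: 1)
  Token 2: 'without' -> NEW (unique so far: 2)
  Token 3: 'still' -> NEW (unique so far: 3)
  Token 4: 'cat' -> NEW (unique so far: 4)
  Token 5: 'book' -> NEW (unique so far: 5)
  Token 6: 'closed' -> NEW (unique so far: 6)
  Token 7: 'jumps' -> NEW (unique so far: 7)
  Token 8: 'built' -> NEW (unique so far: 8)
  Token 9: 'sad' -> NEW (unique so far: 9)
Unique types: ('book', 'built', 'cat', 'closed', 'jumps', 'sad', 'still', 'while', 'without')
Vocabulary size: 9

9


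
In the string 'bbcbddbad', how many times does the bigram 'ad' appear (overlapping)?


Scanning 'bbcbddbad' for bigram 'ad':
  Position 0: 'bb' -> no
  Position 1: 'bc' -> no
  Position 2: 'cb' -> no
  Position 3: 'bd' -> no
  Position 4: 'dd' -> no
  Position 5: 'db' -> no
  Position 6: 'ba' -> no
  Position 7: 'ad' -> MATCH
Total matches: 1

1


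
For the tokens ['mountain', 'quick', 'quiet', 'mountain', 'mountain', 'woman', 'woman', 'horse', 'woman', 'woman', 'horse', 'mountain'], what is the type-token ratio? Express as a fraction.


Tokens: 12
Unique types: ('horse', 'mountain', 'quick', 'quiet', 'woman') = 5
TTR = 5/12
Already in lowest terms.

5/12


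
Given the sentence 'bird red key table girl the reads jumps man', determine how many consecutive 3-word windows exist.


Word trigrams from [9] words:
  Trigram 1: (bird red key)
  Trigram 2: (red key table)
  Trigram 3: (key table girl)
  Trigram 4: (table girl the)
  Trigram 5: (girl the reads)
  Trigram 6: (the reads jumps)
  Trigram 7: (reads jumps man)
Total word trigrams: 9 - 2 = 7

7


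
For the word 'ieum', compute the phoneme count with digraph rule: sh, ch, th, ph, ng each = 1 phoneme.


Parsing 'ieum' greedily, digraphs first:
  'i' -> vowel phoneme (phonemes so far: 1)
  'e' -> vowel phoneme (phonemes so far: 2)
  'u' -> vowel phoneme (phonemes so far: 3)
  'm' -> consonant phoneme (phonemes so far: 4)
Total phonemes: 4

4


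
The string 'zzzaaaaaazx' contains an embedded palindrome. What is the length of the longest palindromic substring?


Scanning 'zzzaaaaaazx' for palindromic substrings.
Substring at positions 2-9: 'zaaaaaaz'.
Check: reverse('zaaaaaaz') = 'zaaaaaaz' -> palindrome confirmed.
Neighbouring characters ('z' / 'x') break symmetry, so it cannot extend further.
No longer palindromic substring exists; longest length = 8

8


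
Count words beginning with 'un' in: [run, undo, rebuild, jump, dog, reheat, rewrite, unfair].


Checking each word for prefix 'un':
  'run' -> no (count: 0)
  'undo' -> YES, starts with 'un' (count: 1)
  'rebuild' -> no (count: 1)
  'jump' -> no (count: 1)
  'dog' -> no (count: 1)
  'reheat' -> no (count: 1)
  'rewrite' -> no (count: 1)
  'unfair' -> YES, starts with 'un' (count: 2)
Total with prefix 'un': 2

2


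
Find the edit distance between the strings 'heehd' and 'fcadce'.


Building DP table for s1='heehd' (len 5) and s2='fcadce' (len 6):
       f  c  a  d  c  e
    0  1  2  3  4  5  6
  h 1  1  2  3  4  5  6
  e 2  2  2  3  4  5  5
  e 3  3  3  3  4  5  5
  h 4  4  4  4  4  5  6
  d 5  5  5  5  4  5  6
Edit distance = dp[5][6] = 6

6


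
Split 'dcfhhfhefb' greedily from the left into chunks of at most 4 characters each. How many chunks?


'dcfhhfhefb' has 10 characters.
Chunking with max size 4:
  Chunk 1: 'dcfh' (positions 0-3)
  Chunk 2: 'hfhe' (positions 4-7)
  Chunk 3: 'fb' (positions 8-9)
Total chunks: ceil(10 / 4) = 3

3


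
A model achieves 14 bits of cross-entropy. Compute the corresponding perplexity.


Perplexity formula: PP = 2^H
H = 14
PP = 2^14
PP = 2^14 = 16384

16384


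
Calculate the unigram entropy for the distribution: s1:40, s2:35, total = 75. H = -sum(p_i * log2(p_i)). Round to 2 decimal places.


Computing entropy H = -sum(p_i * log2(p_i)):
  s1: p = 40/75 = 0.5333, -p*log2(p) = 0.4837
  s2: p = 35/75 = 0.4667, -p*log2(p) = 0.5131
H = sum of terms = 0.9968
Rounded to 2 decimals: 1.00

1.00


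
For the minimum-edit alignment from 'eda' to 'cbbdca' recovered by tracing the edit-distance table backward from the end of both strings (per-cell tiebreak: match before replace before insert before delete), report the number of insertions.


Edit distance = 4. Backtracking from cell (3, 6) with preference match > replace > insert > delete,
then listing the resulting alignment 'eda' -> 'cbbdca' left to right:
  Step 1: insert 'c' [insertion #1]
  Step 2: insert 'b' [insertion #2]
  Step 3: replace e->b
  Step 4: keep 'd'
  Step 5: insert 'c' [insertion #3]
  Step 6: keep 'a'
Total insertions: 3

3


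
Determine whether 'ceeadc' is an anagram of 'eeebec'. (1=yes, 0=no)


Sort characters of 'ceeadc': 'accdee'
Sort characters of 'eeebec': 'bceeee'
Sorted forms differ -> they are NOT anagrams
Result: 0

0


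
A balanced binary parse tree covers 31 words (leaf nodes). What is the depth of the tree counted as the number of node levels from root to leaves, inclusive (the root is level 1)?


In a balanced binary tree with n leaves the deepest leaf is ceil(log2(n)) edges below the root,
so counting node levels inclusive of root and leaves gives ceil(log2(n)) + 1 levels.
log2(31) = 4.9542
ceil(4.9542) = 5
levels = 5 + 1 = 6

6


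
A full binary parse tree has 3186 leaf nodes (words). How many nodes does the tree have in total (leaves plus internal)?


Leaf nodes (terminals): 3186
Internal nodes = n - 1 = 3186 - 1 = 3185
Total = leaves + internal = 3186 + 3185 = 6371

6371


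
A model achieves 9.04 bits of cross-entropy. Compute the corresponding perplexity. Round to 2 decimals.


Perplexity formula: PP = 2^H
H = 9.04
PP = 2^9.04
Decompose: 2^9.04 = 2^9 * 2^0.04
2^9 = 512, 2^0.04 ~ 1.0281138
PP ~ 512 * 1.0281138 = 526.3942656
Rounded to 2 decimals: 526.39

526.39


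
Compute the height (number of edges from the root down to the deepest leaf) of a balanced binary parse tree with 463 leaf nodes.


In a balanced binary tree with n leaves the deepest leaf is ceil(log2(n)) edges below the root.
log2(463) = 8.8549
ceil(8.8549) = 9
height (edges) = 9

9


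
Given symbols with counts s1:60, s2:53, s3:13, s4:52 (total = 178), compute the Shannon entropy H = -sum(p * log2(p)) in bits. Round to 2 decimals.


Computing entropy H = -sum(p_i * log2(p_i)):
  s1: p = 60/178 = 0.3371, -p*log2(p) = 0.5288
  s2: p = 53/178 = 0.2978, -p*log2(p) = 0.5204
  s3: p = 13/178 = 0.0730, -p*log2(p) = 0.2757
  s4: p = 52/178 = 0.2921, -p*log2(p) = 0.5186
H = sum of terms = 1.8435
Rounded to 2 decimals: 1.84

1.84


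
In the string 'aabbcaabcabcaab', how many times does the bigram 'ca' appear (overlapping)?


Scanning 'aabbcaabcabcaab' for bigram 'ca':
  Position 0: 'aa' -> no
  Position 1: 'ab' -> no
  Position 2: 'bb' -> no
  Position 3: 'bc' -> no
  Position 4: 'ca' -> MATCH
  Position 5: 'aa' -> no
  Position 6: 'ab' -> no
  Position 7: 'bc' -> no
  Position 8: 'ca' -> MATCH
  Position 9: 'ab' -> no
  Position 10: 'bc' -> no
  Position 11: 'ca' -> MATCH
  Position 12: 'aa' -> no
  Position 13: 'ab' -> no
Total matches: 3

3


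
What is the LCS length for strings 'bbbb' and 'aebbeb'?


DP table for LCS of 'bbbb' and 'aebbeb':
       a  e  b  b  e  b
    0  0  0  0  0  0  0
  b 0  0  0  1  1  1  1
  b 0  0  0  1  2  2  2
  b 0  0  0  1  2  2  3
  b 0  0  0  1  2  2  3
LCS: 'bbb'
LCS length = 3

3


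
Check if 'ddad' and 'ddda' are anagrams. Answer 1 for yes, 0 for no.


Sort characters of 'ddad': 'addd'
Sort characters of 'ddda': 'addd'
Sorted forms match -> they ARE anagrams
Result: 1

1


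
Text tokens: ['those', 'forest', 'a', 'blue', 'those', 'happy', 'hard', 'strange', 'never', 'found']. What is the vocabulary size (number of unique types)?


Listing all tokens and tracking unique types:
  Token 1: 'those' -> NEW (unique so far: 1)
  Token 2: 'forest' -> NEW (unique so far: 2)
  Token 3: 'a' -> NEW (unique so far: 3)
  Token 4: 'blue' -> NEW (unique so far: 4)
  Token 5: 'those' -> duplicate (unique so far: 4)
  Token 6: 'happy' -> NEW (unique so far: 5)
  Token 7: 'hard' -> NEW (unique so far: 6)
  Token 8: 'strange' -> NEW (unique so far: 7)
  Token 9: 'never' -> NEW (unique so far: 8)
  Token 10: 'found' -> NEW (unique so far: 9)
Unique types: ('a', 'blue', 'forest', 'found', 'happy', 'hard', 'never', 'strange', 'those')
Vocabulary size: 9

9


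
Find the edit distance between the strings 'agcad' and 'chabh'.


Building DP table for s1='agcad' (len 5) and s2='chabh' (len 5):
       c  h  a  b  h
    0  1  2  3  4  5
  a 1  1  2  2  3  4
  g 2  2  2  3  3  4
  c 3  2  3  3  4  4
  a 4  3  3  3  4  5
  d 5  4  4  4  4  5
Edit distance = dp[5][5] = 5

5


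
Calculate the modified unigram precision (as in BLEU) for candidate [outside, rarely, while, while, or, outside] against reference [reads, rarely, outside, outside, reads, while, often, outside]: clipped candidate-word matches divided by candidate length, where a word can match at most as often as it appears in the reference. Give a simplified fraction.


Reference word counts: {'often': 1, 'outside': 3, 'rarely': 1, 'reads': 2, 'while': 1}
Checking each candidate word (with clipping):
  'outside' -> in reference (ref count 3, used 1/3) -> match (matches: 1)
  'rarely' -> in reference (ref count 1, used 1/1) -> match (matches: 2)
  'while' -> in reference (ref count 1, used 1/1) -> match (matches: 3)
  'while' -> ref count 1 already used up (1/1) -> clipped, no match (matches: 3)
  'or' -> not in reference -> no match (matches: 3)
  'outside' -> in reference (ref count 3, used 2/3) -> match (matches: 4)
Clipped matches: 4, Candidate length: 6
Precision = 4/6 = 2/3

2/3


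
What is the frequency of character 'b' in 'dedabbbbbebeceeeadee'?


Scanning 'dedabbbbbebeceeeadee' for 'b':
  Position 4: 'b' -> MATCH (count: 1)
  Position 5: 'b' -> MATCH (count: 2)
  Position 6: 'b' -> MATCH (count: 3)
  Position 7: 'b' -> MATCH (count: 4)
  Position 8: 'b' -> MATCH (count: 5)
  Position 10: 'b' -> MATCH (count: 6)
Total occurrences of 'b': 6

6


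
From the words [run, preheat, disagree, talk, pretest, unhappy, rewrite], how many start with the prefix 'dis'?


Checking each word for prefix 'dis':
  'run' -> no (count: 0)
  'preheat' -> no (count: 0)
  'disagree' -> YES, starts with 'dis' (count: 1)
  'talk' -> no (count: 1)
  'pretest' -> no (count: 1)
  'unhappy' -> no (count: 1)
  'rewrite' -> no (count: 1)
Total with prefix 'dis': 1

1


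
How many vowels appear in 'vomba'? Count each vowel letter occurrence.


Scanning each character of 'vomba':
  Position 1: 'v' -> consonant (running count: 0)
  Position 2: 'o' -> vowel (running count: 1)
  Position 3: 'm' -> consonant (running count: 1)
  Position 4: 'b' -> consonant (running count: 1)
  Position 5: 'a' -> vowel (running count: 2)
Total vowels: 2

2


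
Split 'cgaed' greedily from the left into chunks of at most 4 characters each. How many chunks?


'cgaed' has 5 characters.
Chunking with max size 4:
  Chunk 1: 'cgae' (positions 0-3)
  Chunk 2: 'd' (positions 4-4)
Total chunks: ceil(5 / 4) = 2

2


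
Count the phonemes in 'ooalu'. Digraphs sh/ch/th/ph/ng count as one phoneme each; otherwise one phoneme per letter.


Parsing 'ooalu' greedily, digraphs first:
  'o' -> vowel phoneme (phonemes so far: 1)
  'o' -> vowel phoneme (phonemes so far: 2)
  'a' -> vowel phoneme (phonemes so far: 3)
  'l' -> consonant phoneme (phonemes so far: 4)
  'u' -> vowel phoneme (phonemes so far: 5)
Total phonemes: 5

5


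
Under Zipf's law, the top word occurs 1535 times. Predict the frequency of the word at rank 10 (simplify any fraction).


Zipf's law: freq(rank) = f1 / rank
f1 = 1535, rank = 10
freq = 1535 / 10
GCD(1535, 10) = 5
Simplified: 307/2

307/2


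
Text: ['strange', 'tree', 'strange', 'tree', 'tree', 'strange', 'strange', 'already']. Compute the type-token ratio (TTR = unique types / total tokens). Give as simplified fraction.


Tokens: 8
Unique types: ('already', 'strange', 'tree') = 3
TTR = 3/8
Already in lowest terms.

3/8


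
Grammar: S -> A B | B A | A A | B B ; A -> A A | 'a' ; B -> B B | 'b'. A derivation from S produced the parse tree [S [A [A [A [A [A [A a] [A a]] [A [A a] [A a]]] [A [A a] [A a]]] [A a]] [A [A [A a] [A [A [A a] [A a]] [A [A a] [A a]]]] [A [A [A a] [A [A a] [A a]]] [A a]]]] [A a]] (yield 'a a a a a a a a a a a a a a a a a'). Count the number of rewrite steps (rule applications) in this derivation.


Every bracketed nonterminal node [X ...] in the tree is produced by exactly one rule application.
Reading the tree off as a leftmost derivation:
  Step 1: S  =>  A A   (applied S -> A A)
  Step 2: A A  =>  A A A   (applied A -> A A)
  Step 3: A A A  =>  A A A A   (applied A -> A A)
  Step 4: A A A A  =>  A A A A A   (applied A -> A A)
  Step 5: A A A A A  =>  A A A A A A   (applied A -> A A)
  Step 6: A A A A A A  =>  A A A A A A A   (applied A -> A A)
  Step 7: A A A A A A A  =>  a A A A A A A   (applied A -> a)
  Step 8: a A A A A A A  =>  a a A A A A A   (applied A -> a)
  Step 9: a a A A A A A  =>  a a A A A A A A   (applied A -> A A)
  Step 10: a a A A A A A A  =>  a a a A A A A A   (applied A -> a)
  Step 11: a a a A A A A A  =>  a a a a A A A A   (applied A -> a)
  Step 12: a a a a A A A A  =>  a a a a A A A A A   (applied A -> A A)
  Step 13: a a a a A A A A A  =>  a a a a a A A A A   (applied A -> a)
  Step 14: a a a a a A A A A  =>  a a a a a a A A A   (applied A -> a)
  Step 15: a a a a a a A A A  =>  a a a a a a a A A   (applied A -> a)
  Step 16: a a a a a a a A A  =>  a a a a a a a A A A   (applied A -> A A)
  Step 17: a a a a a a a A A A  =>  a a a a a a a A A A A   (applied A -> A A)
  Step 18: a a a a a a a A A A A  =>  a a a a a a a a A A A   (applied A -> a)
  Step 19: a a a a a a a a A A A  =>  a a a a a a a a A A A A   (applied A -> A A)
  Step 20: a a a a a a a a A A A A  =>  a a a a a a a a A A A A A   (applied A -> A A)
  Step 21: a a a a a a a a A A A A A  =>  a a a a a a a a a A A A A   (applied A -> a)
  Step 22: a a a a a a a a a A A A A  =>  a a a a a a a a a a A A A   (applied A -> a)
  Step 23: a a a a a a a a a a A A A  =>  a a a a a a a a a a A A A A   (applied A -> A A)
  Step 24: a a a a a a a a a a A A A A  =>  a a a a a a a a a a a A A A   (applied A -> a)
  Step 25: a a a a a a a a a a a A A A  =>  a a a a a a a a a a a a A A   (applied A -> a)
  Step 26: a a a a a a a a a a a a A A  =>  a a a a a a a a a a a a A A A   (applied A -> A A)
  Step 27: a a a a a a a a a a a a A A A  =>  a a a a a a a a a a a a A A A A   (applied A -> A A)
  Step 28: a a a a a a a a a a a a A A A A  =>  a a a a a a a a a a a a a A A A   (applied A -> a)
  Step 29: a a a a a a a a a a a a a A A A  =>  a a a a a a a a a a a a a A A A A   (applied A -> A A)
  Step 30: a a a a a a a a a a a a a A A A A  =>  a a a a a a a a a a a a a a A A A   (applied A -> a)
  Step 31: a a a a a a a a a a a a a a A A A  =>  a a a a a a a a a a a a a a a A A   (applied A -> a)
  Step 32: a a a a a a a a a a a a a a a A A  =>  a a a a a a a a a a a a a a a a A   (applied A -> a)
  Step 33: a a a a a a a a a a a a a a a a A  =>  a a a a a a a a a a a a a a a a a   (applied A -> a)
Final yield: a a a a a a a a a a a a a a a a a
Total rewrite steps: 33

33


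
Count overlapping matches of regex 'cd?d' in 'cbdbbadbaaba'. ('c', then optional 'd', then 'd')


Pattern: cd?d means 'c', then optional 'd', then 'd'.
Scanning 'cbdbbadbaaba' position-by-position:
  Pos 0: window 'cbd' -> no
  Pos 1: window 'bdb' -> no
  Pos 2: window 'dbb' -> no
  Pos 3: window 'bba' -> no
  Pos 4: window 'bad' -> no
  Pos 5: window 'adb' -> no
  Pos 6: window 'dba' -> no
  Pos 7: window 'baa' -> no
  Pos 8: window 'aab' -> no
  Pos 9: window 'aba' -> no
  Pos 10: window 'ba' -> no
  Pos 11: window 'a' -> no
Total matches: 0

0


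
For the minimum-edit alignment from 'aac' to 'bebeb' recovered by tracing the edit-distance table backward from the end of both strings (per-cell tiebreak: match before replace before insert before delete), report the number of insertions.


Edit distance = 5. Backtracking from cell (3, 5) with preference match > replace > insert > delete,
then listing the resulting alignment 'aac' -> 'bebeb' left to right:
  Step 1: insert 'b' [insertion #1]
  Step 2: insert 'e' [insertion #2]
  Step 3: replace a->b
  Step 4: replace a->e
  Step 5: replace c->b
Total insertions: 2

2


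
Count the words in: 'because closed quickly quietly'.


Counting words by splitting on spaces:
  Word 1: 'because'
  Word 2: 'closed'
  Word 3: 'quickly'
  Word 4: 'quietly'
Total words: 4

4


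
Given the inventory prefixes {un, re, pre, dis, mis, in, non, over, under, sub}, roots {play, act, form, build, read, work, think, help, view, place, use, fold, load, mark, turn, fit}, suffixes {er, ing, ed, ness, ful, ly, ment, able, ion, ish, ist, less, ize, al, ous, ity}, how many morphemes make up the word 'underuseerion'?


Segmenting 'underuseerion' against the inventory:
  'under' -> prefix (morpheme 1)
  'use' -> root (morpheme 2)
  'er' -> suffix (morpheme 3)
  'ion' -> suffix (morpheme 4)
Total morphemes: 4

4


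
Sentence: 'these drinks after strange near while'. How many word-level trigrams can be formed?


Word trigrams from [6] words:
  Trigram 1: (these drinks after)
  Trigram 2: (drinks after strange)
  Trigram 3: (after strange near)
  Trigram 4: (strange near while)
Total word trigrams: 6 - 2 = 4

4


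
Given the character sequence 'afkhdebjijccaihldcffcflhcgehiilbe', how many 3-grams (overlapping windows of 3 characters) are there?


String 'afkhdebjijccaihldcffcflhcgehiilbe' has length L = 33.
Number of overlapping n-grams = L - n + 1
Substituting: 33 - 3 + 1 = 31

31


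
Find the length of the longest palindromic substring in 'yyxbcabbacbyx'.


Scanning 'yyxbcabbacbyx' for palindromic substrings.
Substring at positions 3-10: 'bcabbacb'.
Check: reverse('bcabbacb') = 'bcabbacb' -> palindrome confirmed.
Neighbouring characters ('x' / 'y') break symmetry, so it cannot extend further.
No longer palindromic substring exists; longest length = 8

8


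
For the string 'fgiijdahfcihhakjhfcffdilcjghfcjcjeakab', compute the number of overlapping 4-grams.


String 'fgiijdahfcihhakjhfcffdilcjghfcjcjeakab' has length L = 38.
Number of overlapping n-grams = L - n + 1
Substituting: 38 - 4 + 1 = 35

35


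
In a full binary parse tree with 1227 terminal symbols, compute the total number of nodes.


Leaf nodes (terminals): 1227
Internal nodes = n - 1 = 1227 - 1 = 1226
Total = leaves + internal = 1227 + 1226 = 2453

2453


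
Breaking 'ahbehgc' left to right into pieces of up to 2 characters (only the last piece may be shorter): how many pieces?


'ahbehgc' has 7 characters.
Chunking with max size 2:
  Chunk 1: 'ah' (positions 0-1)
  Chunk 2: 'be' (positions 2-3)
  Chunk 3: 'hg' (positions 4-5)
  Chunk 4: 'c' (positions 6-6)
Total chunks: ceil(7 / 2) = 4

4


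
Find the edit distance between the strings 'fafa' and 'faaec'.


Building DP table for s1='fafa' (len 4) and s2='faaec' (len 5):
       f  a  a  e  c
    0  1  2  3  4  5
  f 1  0  1  2  3  4
  a 2  1  0  1  2  3
  f 3  2  1  1  2  3
  a 4  3  2  1  2  3
Edit distance = dp[4][5] = 3

3


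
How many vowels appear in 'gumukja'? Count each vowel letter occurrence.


Scanning each character of 'gumukja':
  Position 1: 'g' -> consonant (running count: 0)
  Position 2: 'u' -> vowel (running count: 1)
  Position 3: 'm' -> consonant (running count: 1)
  Position 4: 'u' -> vowel (running count: 2)
  Position 5: 'k' -> consonant (running count: 2)
  Position 6: 'j' -> consonant (running count: 2)
  Position 7: 'a' -> vowel (running count: 3)
Total vowels: 3

3


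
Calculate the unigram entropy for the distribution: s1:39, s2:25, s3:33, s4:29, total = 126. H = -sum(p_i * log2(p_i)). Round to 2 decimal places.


Computing entropy H = -sum(p_i * log2(p_i)):
  s1: p = 39/126 = 0.3095, -p*log2(p) = 0.5237
  s2: p = 25/126 = 0.1984, -p*log2(p) = 0.4630
  s3: p = 33/126 = 0.2619, -p*log2(p) = 0.5062
  s4: p = 29/126 = 0.2302, -p*log2(p) = 0.4878
H = sum of terms = 1.9807
Rounded to 2 decimals: 1.98

1.98


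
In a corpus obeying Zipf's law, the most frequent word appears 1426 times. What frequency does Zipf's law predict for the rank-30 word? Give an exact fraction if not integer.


Zipf's law: freq(rank) = f1 / rank
f1 = 1426, rank = 30
freq = 1426 / 30
GCD(1426, 30) = 2
Simplified: 713/15

713/15


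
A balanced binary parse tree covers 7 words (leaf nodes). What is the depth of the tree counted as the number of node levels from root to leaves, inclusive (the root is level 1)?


In a balanced binary tree with n leaves the deepest leaf is ceil(log2(n)) edges below the root,
so counting node levels inclusive of root and leaves gives ceil(log2(n)) + 1 levels.
log2(7) = 2.8074
ceil(2.8074) = 3
levels = 3 + 1 = 4

4


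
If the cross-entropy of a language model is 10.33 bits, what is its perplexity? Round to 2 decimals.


Perplexity formula: PP = 2^H
H = 10.33
PP = 2^10.33
Decompose: 2^10.33 = 2^10 * 2^0.33
2^10 = 1024, 2^0.33 ~ 1.2570134
PP ~ 1024 * 1.2570134 = 1287.1817216
Rounded to 2 decimals: 1287.18

1287.18


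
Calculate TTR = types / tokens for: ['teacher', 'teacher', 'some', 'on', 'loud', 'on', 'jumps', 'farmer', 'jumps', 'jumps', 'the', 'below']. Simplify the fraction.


Tokens: 12
Unique types: ('below', 'farmer', 'jumps', 'loud', 'on', 'some', 'teacher', 'the') = 8
TTR = 8/12
Simplify: divide both by 4 -> 2/3
TTR = 2/3

2/3


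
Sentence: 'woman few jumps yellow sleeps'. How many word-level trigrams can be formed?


Word trigrams from [5] words:
  Trigram 1: (woman few jumps)
  Trigram 2: (few jumps yellow)
  Trigram 3: (jumps yellow sleeps)
Total word trigrams: 5 - 2 = 3

3


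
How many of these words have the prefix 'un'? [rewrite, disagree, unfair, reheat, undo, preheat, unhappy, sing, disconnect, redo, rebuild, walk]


Checking each word for prefix 'un':
  'rewrite' -> no (count: 0)
  'disagree' -> no (count: 0)
  'unfair' -> YES, starts with 'un' (count: 1)
  'reheat' -> no (count: 1)
  'undo' -> YES, starts with 'un' (count: 2)
  'preheat' -> no (count: 2)
  'unhappy' -> YES, starts with 'un' (count: 3)
  'sing' -> no (count: 3)
  'disconnect' -> no (count: 3)
  'redo' -> no (count: 3)
  'rebuild' -> no (count: 3)
  'walk' -> no (count: 3)
Total with prefix 'un': 3

3


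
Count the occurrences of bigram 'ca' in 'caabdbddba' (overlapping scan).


Scanning 'caabdbddba' for bigram 'ca':
  Position 0: 'ca' -> MATCH
  Position 1: 'aa' -> no
  Position 2: 'ab' -> no
  Position 3: 'bd' -> no
  Position 4: 'db' -> no
  Position 5: 'bd' -> no
  Position 6: 'dd' -> no
  Position 7: 'db' -> no
  Position 8: 'ba' -> no
Total matches: 1

1


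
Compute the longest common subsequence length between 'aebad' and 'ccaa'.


DP table for LCS of 'aebad' and 'ccaa':
       c  c  a  a
    0  0  0  0  0
  a 0  0  0  1  1
  e 0  0  0  1  1
  b 0  0  0  1  1
  a 0  0  0  1  2
  d 0  0  0  1  2
LCS: 'aa'
LCS length = 2

2


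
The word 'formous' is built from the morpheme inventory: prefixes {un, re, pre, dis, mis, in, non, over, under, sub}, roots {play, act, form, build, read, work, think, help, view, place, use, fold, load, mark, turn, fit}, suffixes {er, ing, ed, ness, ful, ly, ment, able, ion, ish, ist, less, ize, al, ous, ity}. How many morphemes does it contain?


Segmenting 'formous' against the inventory:
  'form' -> root (morpheme 1)
  'ous' -> suffix (morpheme 2)
Total morphemes: 2

2


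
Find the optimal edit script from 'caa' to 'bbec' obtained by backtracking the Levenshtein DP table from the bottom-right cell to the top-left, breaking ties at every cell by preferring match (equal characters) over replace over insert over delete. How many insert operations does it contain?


Edit distance = 4. Backtracking from cell (3, 4) with preference match > replace > insert > delete,
then listing the resulting alignment 'caa' -> 'bbec' left to right:
  Step 1: insert 'b' [insertion #1]
  Step 2: replace c->b
  Step 3: replace a->e
  Step 4: replace a->c
Total insertions: 1

1


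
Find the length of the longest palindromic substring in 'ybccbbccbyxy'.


Scanning 'ybccbbccbyxy' for palindromic substrings.
Substring at positions 0-9: 'ybccbbccby'.
Check: reverse('ybccbbccby') = 'ybccbbccby' -> palindrome confirmed.
Neighbouring characters ('-' / 'x') break symmetry, so it cannot extend further.
No longer palindromic substring exists; longest length = 10

10


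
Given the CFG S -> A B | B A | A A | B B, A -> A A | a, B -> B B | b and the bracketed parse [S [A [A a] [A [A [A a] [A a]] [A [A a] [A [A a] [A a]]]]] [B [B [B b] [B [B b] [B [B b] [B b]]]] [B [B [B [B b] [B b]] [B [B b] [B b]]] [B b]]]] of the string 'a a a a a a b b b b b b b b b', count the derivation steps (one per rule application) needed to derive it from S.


Every bracketed nonterminal node [X ...] in the tree is produced by exactly one rule application.
Reading the tree off as a leftmost derivation:
  Step 1: S  =>  A B   (applied S -> A B)
  Step 2: A B  =>  A A B   (applied A -> A A)
  Step 3: A A B  =>  a A B   (applied A -> a)
  Step 4: a A B  =>  a A A B   (applied A -> A A)
  Step 5: a A A B  =>  a A A A B   (applied A -> A A)
  Step 6: a A A A B  =>  a a A A B   (applied A -> a)
  Step 7: a a A A B  =>  a a a A B   (applied A -> a)
  Step 8: a a a A B  =>  a a a A A B   (applied A -> A A)
  Step 9: a a a A A B  =>  a a a a A B   (applied A -> a)
  Step 10: a a a a A B  =>  a a a a A A B   (applied A -> A A)
  Step 11: a a a a A A B  =>  a a a a a A B   (applied A -> a)
  Step 12: a a a a a A B  =>  a a a a a a B   (applied A -> a)
  Step 13: a a a a a a B  =>  a a a a a a B B   (applied B -> B B)
  Step 14: a a a a a a B B  =>  a a a a a a B B B   (applied B -> B B)
  Step 15: a a a a a a B B B  =>  a a a a a a b B B   (applied B -> b)
  Step 16: a a a a a a b B B  =>  a a a a a a b B B B   (applied B -> B B)
  Step 17: a a a a a a b B B B  =>  a a a a a a b b B B   (applied B -> b)
  Step 18: a a a a a a b b B B  =>  a a a a a a b b B B B   (applied B -> B B)
  Step 19: a a a a a a b b B B B  =>  a a a a a a b b b B B   (applied B -> b)
  Step 20: a a a a a a b b b B B  =>  a a a a a a b b b b B   (applied B -> b)
  Step 21: a a a a a a b b b b B  =>  a a a a a a b b b b B B   (applied B -> B B)
  Step 22: a a a a a a b b b b B B  =>  a a a a a a b b b b B B B   (applied B -> B B)
  Step 23: a a a a a a b b b b B B B  =>  a a a a a a b b b b B B B B   (applied B -> B B)
  Step 24: a a a a a a b b b b B B B B  =>  a a a a a a b b b b b B B B   (applied B -> b)
  Step 25: a a a a a a b b b b b B B B  =>  a a a a a a b b b b b b B B   (applied B -> b)
  Step 26: a a a a a a b b b b b b B B  =>  a a a a a a b b b b b b B B B   (applied B -> B B)
  Step 27: a a a a a a b b b b b b B B B  =>  a a a a a a b b b b b b b B B   (applied B -> b)
  Step 28: a a a a a a b b b b b b b B B  =>  a a a a a a b b b b b b b b B   (applied B -> b)
  Step 29: a a a a a a b b b b b b b b B  =>  a a a a a a b b b b b b b b b   (applied B -> b)
Final yield: a a a a a a b b b b b b b b b
Total rewrite steps: 29

29


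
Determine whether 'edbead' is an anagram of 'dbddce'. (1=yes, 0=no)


Sort characters of 'edbead': 'abddee'
Sort characters of 'dbddce': 'bcddde'
Sorted forms differ -> they are NOT anagrams
Result: 0

0


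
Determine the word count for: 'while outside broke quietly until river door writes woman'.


Counting words by splitting on spaces:
  Word 1: 'while'
  Word 2: 'outside'
  Word 3: 'broke'
  Word 4: 'quietly'
  Word 5: 'until'
  Word 6: 'river'
  Word 7: 'door'
  Word 8: 'writes'
  Word 9: 'woman'
Total words: 9

9


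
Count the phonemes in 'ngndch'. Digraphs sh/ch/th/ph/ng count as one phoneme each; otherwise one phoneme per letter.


Parsing 'ngndch' greedily, digraphs first:
  'ng' -> digraph (1 consonant phoneme) (phonemes so far: 1)
  'n' -> consonant phoneme (phonemes so far: 2)
  'd' -> consonant phoneme (phonemes so far: 3)
  'ch' -> digraph (1 consonant phoneme) (phonemes so far: 4)
Total phonemes: 4

4


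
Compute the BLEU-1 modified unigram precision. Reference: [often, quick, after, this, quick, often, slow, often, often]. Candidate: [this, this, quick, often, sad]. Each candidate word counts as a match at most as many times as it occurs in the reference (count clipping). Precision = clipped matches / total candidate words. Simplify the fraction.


Reference word counts: {'after': 1, 'often': 4, 'quick': 2, 'slow': 1, 'this': 1}
Checking each candidate word (with clipping):
  'this' -> in reference (ref count 1, used 1/1) -> match (matches: 1)
  'this' -> ref count 1 already used up (1/1) -> clipped, no match (matches: 1)
  'quick' -> in reference (ref count 2, used 1/2) -> match (matches: 2)
  'often' -> in reference (ref count 4, used 1/4) -> match (matches: 3)
  'sad' -> not in reference -> no match (matches: 3)
Clipped matches: 3, Candidate length: 5
Precision = 3/5

3/5


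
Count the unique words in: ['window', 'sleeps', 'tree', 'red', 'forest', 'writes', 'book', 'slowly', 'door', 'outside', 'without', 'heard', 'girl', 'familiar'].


Listing all tokens and tracking unique types:
  Token 1: 'window' -> NEW (unique so far: 1)
  Token 2: 'sleeps' -> NEW (unique so far: 2)
  Token 3: 'tree' -> NEW (unique so far: 3)
  Token 4: 'red' -> NEW (unique so far: 4)
  Token 5: 'forest' -> NEW (unique so far: 5)
  Token 6: 'writes' -> NEW (unique so far: 6)
  Token 7: 'book' -> NEW (unique so far: 7)
  Token 8: 'slowly' -> NEW (unique so far: 8)
  Token 9: 'door' -> NEW (unique so far: 9)
  Token 10: 'outside' -> NEW (unique so far: 10)
  Token 11: 'without' -> NEW (unique so far: 11)
  Token 12: 'heard' -> NEW (unique so far: 12)
  Token 13: 'girl' -> NEW (unique so far: 13)
  Token 14: 'familiar' -> NEW (unique so far: 14)
Unique types: ('book', 'door', 'familiar', 'forest', 'girl', 'heard', 'outside', 'red', 'sleeps', 'slowly', 'tree', 'window', 'without', 'writes')
Vocabulary size: 14

14


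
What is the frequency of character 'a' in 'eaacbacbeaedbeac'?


Scanning 'eaacbacbeaedbeac' for 'a':
  Position 1: 'a' -> MATCH (count: 1)
  Position 2: 'a' -> MATCH (count: 2)
  Position 5: 'a' -> MATCH (count: 3)
  Position 9: 'a' -> MATCH (count: 4)
  Position 14: 'a' -> MATCH (count: 5)
Total occurrences of 'a': 5

5
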